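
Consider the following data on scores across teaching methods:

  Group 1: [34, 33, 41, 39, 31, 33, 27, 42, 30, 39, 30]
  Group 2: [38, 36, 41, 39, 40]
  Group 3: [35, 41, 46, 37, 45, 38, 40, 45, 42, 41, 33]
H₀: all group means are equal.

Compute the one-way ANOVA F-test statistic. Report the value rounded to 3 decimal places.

test statistic = 5.239

Group means [34.45, 38.80, 40.27], grand mean 37.630
SSB = Σnᵢ(x̄ᵢ−x̄)² = 194.587; SSW = ΣΣ(x−x̄ᵢ)² = 445.709
MSB = 194.587/2 = 97.2936; MSW = 445.709/24 = 18.5712
F = MSB/MSW = 5.2389
df = (2, 24)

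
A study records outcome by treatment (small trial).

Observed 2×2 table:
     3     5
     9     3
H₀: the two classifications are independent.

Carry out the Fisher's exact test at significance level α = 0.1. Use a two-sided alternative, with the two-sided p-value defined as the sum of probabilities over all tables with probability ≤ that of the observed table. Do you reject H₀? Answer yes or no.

Margins: r₁=8, r₂=12, c₁=12, c₂=8, n=20
p_obs = C(8,3)·C(12,9)/C(20,12); sum pmf over tables with pmf ≤ p_obs
p-value (two-sided) = 0.16747
At α=0.1: p ≥ α → fail to reject H₀

reject H₀: no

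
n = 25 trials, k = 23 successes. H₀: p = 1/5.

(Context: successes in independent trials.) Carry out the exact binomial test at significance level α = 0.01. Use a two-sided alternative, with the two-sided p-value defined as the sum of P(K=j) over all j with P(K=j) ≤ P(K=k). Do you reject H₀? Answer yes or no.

reject H₀: yes

Exact binomial: n=25, k=23, p₀=1/5=0.2000
P(X=j) = C(n,j)·p₀^j·(1−p₀)^(n−j); p = Σ P(X=j) over j with P(X=j) ≤ P(X=23)
p-value (two-sided) = 0.00000
At α=0.01: p < α → reject H₀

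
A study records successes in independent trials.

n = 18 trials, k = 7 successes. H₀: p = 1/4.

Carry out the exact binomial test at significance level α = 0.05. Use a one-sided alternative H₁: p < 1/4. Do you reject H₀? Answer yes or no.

Exact binomial: n=18, k=7, p₀=1/4=0.2500
P(X≤7) from Σ C(n,i)·p₀^i·(1−p₀)^(n−i)
p-value (one-sided, H₁ less) = 0.94305
At α=0.05: p ≥ α → fail to reject H₀

reject H₀: no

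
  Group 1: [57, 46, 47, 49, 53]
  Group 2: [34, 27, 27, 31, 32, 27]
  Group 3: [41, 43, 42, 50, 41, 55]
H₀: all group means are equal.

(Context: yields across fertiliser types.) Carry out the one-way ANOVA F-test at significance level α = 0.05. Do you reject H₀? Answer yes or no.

reject H₀: yes

Group means [50.40, 29.67, 45.33], grand mean 41.294
SSB = Σnᵢ(x̄ᵢ−x̄)² = 1323.663; SSW = ΣΣ(x−x̄ᵢ)² = 299.867
MSB = 1323.663/2 = 661.8314; MSW = 299.867/14 = 21.4190
F = MSB/MSW = 30.8992
df = (2, 14)
p-value (upper-tail) = 0.00001
At α=0.05: p < α → reject H₀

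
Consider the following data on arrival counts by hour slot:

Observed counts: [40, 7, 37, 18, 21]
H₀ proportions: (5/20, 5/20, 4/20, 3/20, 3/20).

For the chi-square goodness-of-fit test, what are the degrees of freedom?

degrees of freedom = 4

df = k − 1 = 5 − 1 = 4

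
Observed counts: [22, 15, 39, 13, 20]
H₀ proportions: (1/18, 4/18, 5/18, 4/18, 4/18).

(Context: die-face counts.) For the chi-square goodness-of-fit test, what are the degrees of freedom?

df = k − 1 = 5 − 1 = 4

degrees of freedom = 4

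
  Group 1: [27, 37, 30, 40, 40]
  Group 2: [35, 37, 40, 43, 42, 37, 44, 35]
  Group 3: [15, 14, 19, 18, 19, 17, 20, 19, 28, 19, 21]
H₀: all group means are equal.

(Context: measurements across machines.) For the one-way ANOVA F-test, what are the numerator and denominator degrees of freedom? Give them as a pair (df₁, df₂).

degrees of freedom = [2, 21]

k = 3 groups, N = 24 total
df = (k−1, N−k) = (3−1, 24−3) = (2, 21)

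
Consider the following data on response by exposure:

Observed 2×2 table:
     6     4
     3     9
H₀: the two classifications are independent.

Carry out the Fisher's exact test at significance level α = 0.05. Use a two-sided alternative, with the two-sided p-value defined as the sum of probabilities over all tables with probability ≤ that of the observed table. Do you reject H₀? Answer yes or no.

reject H₀: no

Margins: r₁=10, r₂=12, c₁=9, c₂=13, n=22
p_obs = C(10,6)·C(12,3)/C(22,9); sum pmf over tables with pmf ≤ p_obs
p-value (two-sided) = 0.19195
At α=0.05: p ≥ α → fail to reject H₀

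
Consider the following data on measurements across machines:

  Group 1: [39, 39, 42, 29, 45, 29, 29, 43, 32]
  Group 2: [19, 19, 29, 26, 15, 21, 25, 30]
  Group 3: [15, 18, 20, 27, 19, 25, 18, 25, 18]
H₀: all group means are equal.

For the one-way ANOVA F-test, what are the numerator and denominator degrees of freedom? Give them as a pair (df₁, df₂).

k = 3 groups, N = 26 total
df = (k−1, N−k) = (3−1, 26−3) = (2, 23)

degrees of freedom = [2, 23]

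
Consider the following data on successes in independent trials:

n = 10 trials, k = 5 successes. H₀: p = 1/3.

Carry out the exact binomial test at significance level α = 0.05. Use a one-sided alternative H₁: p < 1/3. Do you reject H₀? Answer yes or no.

reject H₀: no

Exact binomial: n=10, k=5, p₀=1/3=0.3333
P(X≤5) from Σ C(n,i)·p₀^i·(1−p₀)^(n−i)
p-value (one-sided, H₁ less) = 0.92344
At α=0.05: p ≥ α → fail to reject H₀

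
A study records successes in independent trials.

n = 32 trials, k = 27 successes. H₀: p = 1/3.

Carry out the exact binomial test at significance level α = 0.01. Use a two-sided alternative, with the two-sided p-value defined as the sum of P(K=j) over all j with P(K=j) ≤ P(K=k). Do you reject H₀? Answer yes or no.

Exact binomial: n=32, k=27, p₀=1/3=0.3333
P(X=j) = C(n,j)·p₀^j·(1−p₀)^(n−j); p = Σ P(X=j) over j with P(X=j) ≤ P(X=27)
p-value (two-sided) = 0.00000
At α=0.01: p < α → reject H₀

reject H₀: yes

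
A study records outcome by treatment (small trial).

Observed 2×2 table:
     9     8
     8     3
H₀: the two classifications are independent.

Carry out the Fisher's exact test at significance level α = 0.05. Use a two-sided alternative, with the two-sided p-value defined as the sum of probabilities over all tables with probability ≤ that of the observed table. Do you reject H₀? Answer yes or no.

reject H₀: no

Margins: r₁=17, r₂=11, c₁=17, c₂=11, n=28
p_obs = C(17,9)·C(11,8)/C(28,17); sum pmf over tables with pmf ≤ p_obs
p-value (two-sided) = 0.43488
At α=0.05: p ≥ α → fail to reject H₀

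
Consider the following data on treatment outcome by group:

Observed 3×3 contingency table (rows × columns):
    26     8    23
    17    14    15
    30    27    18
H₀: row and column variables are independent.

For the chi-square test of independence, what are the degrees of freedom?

df = (r−1)(c−1) = (3−1)·(3−1) = 4

degrees of freedom = 4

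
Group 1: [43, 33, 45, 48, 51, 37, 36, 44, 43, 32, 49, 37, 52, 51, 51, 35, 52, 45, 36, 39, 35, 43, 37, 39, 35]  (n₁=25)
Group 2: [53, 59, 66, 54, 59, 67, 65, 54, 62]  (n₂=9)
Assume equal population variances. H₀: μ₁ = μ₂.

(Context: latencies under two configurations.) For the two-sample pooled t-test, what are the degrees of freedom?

degrees of freedom = 32

df = n₁ + n₂ − 2 = 25 + 9 − 2 = 32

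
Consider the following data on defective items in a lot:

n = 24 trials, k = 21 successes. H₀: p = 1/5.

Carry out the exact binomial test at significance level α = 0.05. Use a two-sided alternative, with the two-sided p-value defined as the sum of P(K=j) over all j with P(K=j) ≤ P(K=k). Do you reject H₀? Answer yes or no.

Exact binomial: n=24, k=21, p₀=1/5=0.2000
P(X=j) = C(n,j)·p₀^j·(1−p₀)^(n−j); p = Σ P(X=j) over j with P(X=j) ≤ P(X=21)
p-value (two-sided) = 0.00000
At α=0.05: p < α → reject H₀

reject H₀: yes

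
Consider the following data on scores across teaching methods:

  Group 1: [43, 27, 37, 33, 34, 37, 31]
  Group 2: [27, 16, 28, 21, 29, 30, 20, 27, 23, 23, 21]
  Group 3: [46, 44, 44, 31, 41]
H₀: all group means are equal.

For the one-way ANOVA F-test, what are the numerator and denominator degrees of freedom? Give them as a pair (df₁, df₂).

k = 3 groups, N = 23 total
df = (k−1, N−k) = (3−1, 23−3) = (2, 20)

degrees of freedom = [2, 20]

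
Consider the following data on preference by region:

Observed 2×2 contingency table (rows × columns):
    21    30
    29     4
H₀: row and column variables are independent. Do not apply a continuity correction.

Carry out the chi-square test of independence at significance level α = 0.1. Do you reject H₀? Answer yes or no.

Row totals [51, 33], col totals [50, 34], n=84
χ² = (21−30.36)²/30.36 + (30−20.64)²/20.64 + (29−19.64)²/19.64 + (4−13.36)²/13.36 = 18.1381
df = 1
p-value (upper-tail) = 0.00002
At α=0.1: p < α → reject H₀

reject H₀: yes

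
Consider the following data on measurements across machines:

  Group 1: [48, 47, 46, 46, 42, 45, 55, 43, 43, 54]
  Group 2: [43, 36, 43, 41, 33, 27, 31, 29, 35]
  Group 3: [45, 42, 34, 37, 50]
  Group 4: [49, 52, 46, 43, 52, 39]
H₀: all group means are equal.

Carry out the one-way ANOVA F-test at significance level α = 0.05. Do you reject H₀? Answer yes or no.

Group means [46.90, 35.33, 41.60, 46.83], grand mean 42.533
SSB = Σnᵢ(x̄ᵢ−x̄)² = 772.533; SSW = ΣΣ(x−x̄ᵢ)² = 756.933
MSB = 772.533/3 = 257.5111; MSW = 756.933/26 = 29.1128
F = MSB/MSW = 8.8453
df = (3, 26)
p-value (upper-tail) = 0.00033
At α=0.05: p < α → reject H₀

reject H₀: yes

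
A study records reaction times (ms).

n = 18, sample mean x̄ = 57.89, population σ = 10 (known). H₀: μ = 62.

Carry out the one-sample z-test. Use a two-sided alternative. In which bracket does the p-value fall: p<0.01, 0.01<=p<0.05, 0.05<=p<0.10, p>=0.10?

SE = σ/√n = 10/√18 = 2.3570
z = (x̄−μ₀)/SE = (57.89−62)/2.3570 = -1.7437
p-value (two-sided) = 0.08121
→ bracket: 0.05<=p<0.10

p-value bracket: 0.05<=p<0.10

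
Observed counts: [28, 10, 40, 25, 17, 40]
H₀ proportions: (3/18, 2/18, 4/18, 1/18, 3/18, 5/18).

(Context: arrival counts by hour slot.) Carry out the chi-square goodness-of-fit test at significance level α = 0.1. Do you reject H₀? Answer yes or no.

reject H₀: yes

n = 160; E_i = n·p_i = [26.67, 17.78, 35.56, 8.89, 26.67, 44.44]
χ² = (28−26.67)²/26.67 + (10−17.78)²/17.78 + (40−35.56)²/35.56 + (25−8.89)²/8.89 + (17−26.67)²/26.67 + (40−44.44)²/44.44 = 37.1750
df = 5
p-value (upper-tail) = 0.00000
At α=0.1: p < α → reject H₀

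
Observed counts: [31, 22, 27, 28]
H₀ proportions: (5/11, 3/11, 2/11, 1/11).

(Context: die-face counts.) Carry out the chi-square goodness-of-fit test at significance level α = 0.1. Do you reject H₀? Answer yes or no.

reject H₀: yes

n = 108; E_i = n·p_i = [49.09, 29.45, 19.64, 9.82]
χ² = (31−49.09)²/49.09 + (22−29.45)²/29.45 + (27−19.64)²/19.64 + (28−9.82)²/9.82 = 44.9849
df = 3
p-value (upper-tail) = 0.00000
At α=0.1: p < α → reject H₀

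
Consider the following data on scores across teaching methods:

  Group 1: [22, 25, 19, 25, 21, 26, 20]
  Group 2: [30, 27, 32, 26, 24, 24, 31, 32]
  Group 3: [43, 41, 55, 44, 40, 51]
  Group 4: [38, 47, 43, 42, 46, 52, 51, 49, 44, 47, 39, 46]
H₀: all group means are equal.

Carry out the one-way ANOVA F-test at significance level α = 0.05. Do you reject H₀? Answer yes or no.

reject H₀: yes

Group means [22.57, 28.25, 45.67, 45.33], grand mean 36.424
SSB = Σnᵢ(x̄ᵢ−x̄)² = 3342.846; SSW = ΣΣ(x−x̄ᵢ)² = 515.214
MSB = 3342.846/3 = 1114.2821; MSW = 515.214/29 = 17.7660
F = MSB/MSW = 62.7199
df = (3, 29)
p-value (upper-tail) = 0.00000
At α=0.05: p < α → reject H₀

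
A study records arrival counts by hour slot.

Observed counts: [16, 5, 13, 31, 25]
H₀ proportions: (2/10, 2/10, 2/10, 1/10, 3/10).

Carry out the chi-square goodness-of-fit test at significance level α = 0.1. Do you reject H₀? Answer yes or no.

n = 90; E_i = n·p_i = [18.00, 18.00, 18.00, 9.00, 27.00]
χ² = (16−18.00)²/18.00 + (5−18.00)²/18.00 + (13−18.00)²/18.00 + (31−9.00)²/9.00 + (25−27.00)²/27.00 = 64.9259
df = 4
p-value (upper-tail) = 0.00000
At α=0.1: p < α → reject H₀

reject H₀: yes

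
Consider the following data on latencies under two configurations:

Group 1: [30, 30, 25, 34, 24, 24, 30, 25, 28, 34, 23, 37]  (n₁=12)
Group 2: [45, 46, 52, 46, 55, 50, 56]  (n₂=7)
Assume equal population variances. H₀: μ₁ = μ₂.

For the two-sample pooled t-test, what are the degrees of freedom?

df = n₁ + n₂ − 2 = 12 + 7 − 2 = 17

degrees of freedom = 17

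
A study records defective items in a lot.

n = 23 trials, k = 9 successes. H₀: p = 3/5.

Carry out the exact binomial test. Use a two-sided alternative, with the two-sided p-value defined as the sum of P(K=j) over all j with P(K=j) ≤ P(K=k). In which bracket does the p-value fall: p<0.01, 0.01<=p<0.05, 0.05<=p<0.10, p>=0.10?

p-value bracket: 0.05<=p<0.10

Exact binomial: n=23, k=9, p₀=3/5=0.6000
P(X=j) = C(n,j)·p₀^j·(1−p₀)^(n−j); p = Σ P(X=j) over j with P(X=j) ≤ P(X=9)
p-value (two-sided) = 0.05390
→ bracket: 0.05<=p<0.10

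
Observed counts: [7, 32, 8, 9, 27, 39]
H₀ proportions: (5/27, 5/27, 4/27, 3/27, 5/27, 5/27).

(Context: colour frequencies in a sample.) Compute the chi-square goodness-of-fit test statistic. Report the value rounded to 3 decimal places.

test statistic = 34.600

n = 122; E_i = n·p_i = [22.59, 22.59, 18.07, 13.56, 22.59, 22.59]
χ² = (7−22.59)²/22.59 + (32−22.59)²/22.59 + (8−18.07)²/18.07 + (9−13.56)²/13.56 + (27−22.59)²/22.59 + (39−22.59)²/22.59 = 34.6000
df = 5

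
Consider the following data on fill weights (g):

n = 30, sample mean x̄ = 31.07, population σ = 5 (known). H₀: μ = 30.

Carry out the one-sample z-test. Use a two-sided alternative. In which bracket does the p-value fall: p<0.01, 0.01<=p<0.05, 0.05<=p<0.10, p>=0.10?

SE = σ/√n = 5/√30 = 0.9129
z = (x̄−μ₀)/SE = (31.07−30)/0.9129 = 1.1721
p-value (two-sided) = 0.24115
→ bracket: p>=0.10

p-value bracket: p>=0.10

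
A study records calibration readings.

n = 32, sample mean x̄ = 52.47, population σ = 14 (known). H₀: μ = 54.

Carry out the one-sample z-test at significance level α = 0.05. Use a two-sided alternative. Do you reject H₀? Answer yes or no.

reject H₀: no

SE = σ/√n = 14/√32 = 2.4749
z = (x̄−μ₀)/SE = (52.47−54)/2.4749 = -0.6182
p-value (two-sided) = 0.53643
At α=0.05: p ≥ α → fail to reject H₀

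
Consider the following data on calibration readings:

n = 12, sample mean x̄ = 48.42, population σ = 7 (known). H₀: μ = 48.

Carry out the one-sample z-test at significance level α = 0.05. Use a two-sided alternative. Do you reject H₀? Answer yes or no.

reject H₀: no

SE = σ/√n = 7/√12 = 2.0207
z = (x̄−μ₀)/SE = (48.42−48)/2.0207 = 0.2078
p-value (two-sided) = 0.83535
At α=0.05: p ≥ α → fail to reject H₀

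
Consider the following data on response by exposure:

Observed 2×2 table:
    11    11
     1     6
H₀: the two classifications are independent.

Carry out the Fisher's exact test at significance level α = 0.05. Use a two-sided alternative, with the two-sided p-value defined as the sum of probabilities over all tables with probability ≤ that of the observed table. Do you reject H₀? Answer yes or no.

Margins: r₁=22, r₂=7, c₁=12, c₂=17, n=29
p_obs = C(22,11)·C(7,1)/C(29,12); sum pmf over tables with pmf ≤ p_obs
p-value (two-sided) = 0.18720
At α=0.05: p ≥ α → fail to reject H₀

reject H₀: no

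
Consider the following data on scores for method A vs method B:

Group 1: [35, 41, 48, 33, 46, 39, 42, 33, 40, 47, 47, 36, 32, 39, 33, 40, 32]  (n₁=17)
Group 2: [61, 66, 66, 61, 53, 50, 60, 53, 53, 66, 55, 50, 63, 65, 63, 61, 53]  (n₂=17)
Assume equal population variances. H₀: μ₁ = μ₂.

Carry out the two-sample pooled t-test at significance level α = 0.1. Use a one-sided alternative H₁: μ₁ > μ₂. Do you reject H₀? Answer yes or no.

reject H₀: no

x̄₁=39.000, s₁=5.612, n₁=17
x̄₂=58.765, s₂=5.858, n₂=17
s_p² = [16·5.612² + 16·5.858²]/32 = 32.9081
SE = √(s_p²·(1/17+1/17)) = 1.9676
t = (39.000−58.765)/1.9676 = -10.0450
df = 32
p-value (one-sided, H₁ greater) = 1.00000
At α=0.1: p ≥ α → fail to reject H₀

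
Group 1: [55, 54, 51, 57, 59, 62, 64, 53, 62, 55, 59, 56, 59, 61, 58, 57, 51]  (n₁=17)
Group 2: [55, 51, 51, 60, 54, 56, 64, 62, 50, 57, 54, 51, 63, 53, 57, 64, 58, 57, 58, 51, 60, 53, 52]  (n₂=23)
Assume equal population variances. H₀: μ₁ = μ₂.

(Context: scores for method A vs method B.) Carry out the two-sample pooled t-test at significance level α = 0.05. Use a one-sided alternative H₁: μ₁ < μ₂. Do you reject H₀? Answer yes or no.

x̄₁=57.235, s₁=3.817, n₁=17
x̄₂=56.130, s₂=4.445, n₂=23
s_p² = [16·3.817² + 22·4.445²]/38 = 17.5702
SE = √(s_p²·(1/17+1/23)) = 1.3407
t = (57.235−56.130)/1.3407 = 0.8241
df = 38
p-value (one-sided, H₁ less) = 0.79249
At α=0.05: p ≥ α → fail to reject H₀

reject H₀: no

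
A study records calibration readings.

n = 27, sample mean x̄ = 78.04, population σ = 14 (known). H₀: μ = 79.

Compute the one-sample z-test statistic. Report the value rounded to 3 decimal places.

SE = σ/√n = 14/√27 = 2.6943
z = (x̄−μ₀)/SE = (78.04−79)/2.6943 = -0.3563

test statistic = -0.356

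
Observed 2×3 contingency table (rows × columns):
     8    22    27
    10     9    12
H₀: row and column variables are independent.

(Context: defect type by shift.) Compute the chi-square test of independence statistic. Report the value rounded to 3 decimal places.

Row totals [57, 31], col totals [18, 31, 39], n=88
χ² = (8−11.66)²/11.66 + (22−20.08)²/20.08 + (27−25.26)²/25.26 + (10−6.34)²/6.34 + (9−10.92)²/10.92 + (12−13.74)²/13.74 = 4.1210
df = 2

test statistic = 4.121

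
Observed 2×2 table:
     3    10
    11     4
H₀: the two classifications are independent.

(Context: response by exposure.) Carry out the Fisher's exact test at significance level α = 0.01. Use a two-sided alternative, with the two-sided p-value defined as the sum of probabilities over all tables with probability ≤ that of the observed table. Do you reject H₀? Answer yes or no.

reject H₀: no

Margins: r₁=13, r₂=15, c₁=14, c₂=14, n=28
p_obs = C(13,3)·C(15,11)/C(28,14); sum pmf over tables with pmf ≤ p_obs
p-value (two-sided) = 0.02130
At α=0.01: p ≥ α → fail to reject H₀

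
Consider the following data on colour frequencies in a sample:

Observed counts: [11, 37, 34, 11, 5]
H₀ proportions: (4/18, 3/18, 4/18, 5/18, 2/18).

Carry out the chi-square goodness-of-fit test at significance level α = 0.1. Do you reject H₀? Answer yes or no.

n = 98; E_i = n·p_i = [21.78, 16.33, 21.78, 27.22, 10.89]
χ² = (11−21.78)²/21.78 + (37−16.33)²/16.33 + (34−21.78)²/21.78 + (11−27.22)²/27.22 + (5−10.89)²/10.89 = 51.1949
df = 4
p-value (upper-tail) = 0.00000
At α=0.1: p < α → reject H₀

reject H₀: yes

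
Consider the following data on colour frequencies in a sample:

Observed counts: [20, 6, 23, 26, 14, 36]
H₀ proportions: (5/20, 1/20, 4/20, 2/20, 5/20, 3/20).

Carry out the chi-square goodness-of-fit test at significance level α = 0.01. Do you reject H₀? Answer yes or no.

n = 125; E_i = n·p_i = [31.25, 6.25, 25.00, 12.50, 31.25, 18.75]
χ² = (20−31.25)²/31.25 + (6−6.25)²/6.25 + (23−25.00)²/25.00 + (26−12.50)²/12.50 + (14−31.25)²/31.25 + (36−18.75)²/18.75 = 44.1920
df = 5
p-value (upper-tail) = 0.00000
At α=0.01: p < α → reject H₀

reject H₀: yes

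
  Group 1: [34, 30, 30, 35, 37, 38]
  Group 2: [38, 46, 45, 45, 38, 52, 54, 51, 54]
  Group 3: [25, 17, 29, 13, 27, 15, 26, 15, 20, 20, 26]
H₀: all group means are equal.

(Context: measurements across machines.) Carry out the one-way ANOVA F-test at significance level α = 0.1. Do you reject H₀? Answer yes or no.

Group means [34.00, 47.00, 21.18], grand mean 33.077
SSB = Σnᵢ(x̄ᵢ−x̄)² = 3306.210; SSW = ΣΣ(x−x̄ᵢ)² = 687.636
MSB = 3306.210/2 = 1653.1049; MSW = 687.636/23 = 29.8972
F = MSB/MSW = 55.2929
df = (2, 23)
p-value (upper-tail) = 0.00000
At α=0.1: p < α → reject H₀

reject H₀: yes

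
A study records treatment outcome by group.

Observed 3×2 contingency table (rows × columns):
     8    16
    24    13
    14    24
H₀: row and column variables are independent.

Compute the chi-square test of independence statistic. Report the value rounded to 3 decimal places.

test statistic = 8.114

Row totals [24, 37, 38], col totals [46, 53], n=99
χ² = (8−11.15)²/11.15 + (16−12.85)²/12.85 + (24−17.19)²/17.19 + (13−19.81)²/19.81 + (14−17.66)²/17.66 + (24−20.34)²/20.34 = 8.1141
df = 2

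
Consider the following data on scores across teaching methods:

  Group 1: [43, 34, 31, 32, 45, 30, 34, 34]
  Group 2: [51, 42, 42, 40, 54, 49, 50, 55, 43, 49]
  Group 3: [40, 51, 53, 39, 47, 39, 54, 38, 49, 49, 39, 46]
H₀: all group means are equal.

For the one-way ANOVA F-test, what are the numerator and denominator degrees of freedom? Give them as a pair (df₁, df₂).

k = 3 groups, N = 30 total
df = (k−1, N−k) = (3−1, 30−3) = (2, 27)

degrees of freedom = [2, 27]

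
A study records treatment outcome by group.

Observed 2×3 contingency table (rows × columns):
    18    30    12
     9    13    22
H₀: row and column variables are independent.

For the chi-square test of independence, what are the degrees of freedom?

degrees of freedom = 2

df = (r−1)(c−1) = (2−1)·(3−1) = 2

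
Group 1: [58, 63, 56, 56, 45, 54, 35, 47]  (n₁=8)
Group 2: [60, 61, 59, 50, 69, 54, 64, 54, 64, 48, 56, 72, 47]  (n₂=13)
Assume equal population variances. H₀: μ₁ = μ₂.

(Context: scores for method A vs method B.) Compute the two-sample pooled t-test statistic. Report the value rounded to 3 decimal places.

x̄₁=51.750, s₁=8.908, n₁=8
x̄₂=58.308, s₂=7.761, n₂=13
s_p² = [7·8.908² + 12·7.761²]/19 = 67.2773
SE = √(s_p²·(1/8+1/13)) = 3.6858
t = (51.750−58.308)/3.6858 = -1.7792
df = 19

test statistic = -1.779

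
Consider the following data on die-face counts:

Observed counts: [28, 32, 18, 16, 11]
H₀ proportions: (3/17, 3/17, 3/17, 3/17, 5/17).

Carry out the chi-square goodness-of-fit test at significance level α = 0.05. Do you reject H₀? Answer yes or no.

n = 105; E_i = n·p_i = [18.53, 18.53, 18.53, 18.53, 30.88]
χ² = (28−18.53)²/18.53 + (32−18.53)²/18.53 + (18−18.53)²/18.53 + (16−18.53)²/18.53 + (11−30.88)²/30.88 = 27.7943
df = 4
p-value (upper-tail) = 0.00001
At α=0.05: p < α → reject H₀

reject H₀: yes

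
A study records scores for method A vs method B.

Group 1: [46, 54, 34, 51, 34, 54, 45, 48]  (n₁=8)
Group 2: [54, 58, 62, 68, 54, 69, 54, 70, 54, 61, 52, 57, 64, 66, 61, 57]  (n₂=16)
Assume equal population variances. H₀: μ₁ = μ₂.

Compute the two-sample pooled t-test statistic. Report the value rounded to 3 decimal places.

test statistic = -4.956

x̄₁=45.750, s₁=7.978, n₁=8
x̄₂=60.062, s₂=5.961, n₂=16
s_p² = [7·7.978² + 15·5.961²]/22 = 44.4744
SE = √(s_p²·(1/8+1/16)) = 2.8877
t = (45.750−60.062)/2.8877 = -4.9563
df = 22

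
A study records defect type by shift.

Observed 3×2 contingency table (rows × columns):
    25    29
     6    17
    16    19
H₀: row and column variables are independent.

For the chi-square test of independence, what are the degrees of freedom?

df = (r−1)(c−1) = (3−1)·(2−1) = 2

degrees of freedom = 2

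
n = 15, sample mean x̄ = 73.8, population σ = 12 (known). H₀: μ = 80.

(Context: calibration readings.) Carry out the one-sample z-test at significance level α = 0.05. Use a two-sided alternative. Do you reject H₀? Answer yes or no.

SE = σ/√n = 12/√15 = 3.0984
z = (x̄−μ₀)/SE = (73.8−80)/3.0984 = -2.0010
p-value (two-sided) = 0.04539
At α=0.05: p < α → reject H₀

reject H₀: yes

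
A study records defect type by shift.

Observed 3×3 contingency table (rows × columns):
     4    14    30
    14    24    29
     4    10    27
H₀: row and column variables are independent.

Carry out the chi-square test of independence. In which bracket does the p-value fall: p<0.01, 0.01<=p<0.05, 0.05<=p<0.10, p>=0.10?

p-value bracket: 0.05<=p<0.10

Row totals [48, 67, 41], col totals [22, 48, 86], n=156
χ² = (4−6.77)²/6.77 + (14−14.77)²/14.77 + (30−26.46)²/26.46 + (14−9.45)²/9.45 + (24−20.62)²/20.62 + (29−36.94)²/36.94 + (4−5.78)²/5.78 + (10−12.62)²/12.62 + (27−22.60)²/22.60 = 8.0461
df = 4
p-value (upper-tail) = 0.08990
→ bracket: 0.05<=p<0.10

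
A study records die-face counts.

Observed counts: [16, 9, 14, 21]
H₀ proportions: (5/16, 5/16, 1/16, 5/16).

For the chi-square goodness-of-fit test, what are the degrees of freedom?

df = k − 1 = 4 − 1 = 3

degrees of freedom = 3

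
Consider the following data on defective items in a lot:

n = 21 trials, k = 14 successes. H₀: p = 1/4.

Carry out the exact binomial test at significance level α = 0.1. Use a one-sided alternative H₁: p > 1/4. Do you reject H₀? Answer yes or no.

Exact binomial: n=21, k=14, p₀=1/4=0.2500
P(X≥14) from Σ C(n,i)·p₀^i·(1−p₀)^(n−i)
p-value (one-sided, H₁ greater) = 0.00007
At α=0.1: p < α → reject H₀

reject H₀: yes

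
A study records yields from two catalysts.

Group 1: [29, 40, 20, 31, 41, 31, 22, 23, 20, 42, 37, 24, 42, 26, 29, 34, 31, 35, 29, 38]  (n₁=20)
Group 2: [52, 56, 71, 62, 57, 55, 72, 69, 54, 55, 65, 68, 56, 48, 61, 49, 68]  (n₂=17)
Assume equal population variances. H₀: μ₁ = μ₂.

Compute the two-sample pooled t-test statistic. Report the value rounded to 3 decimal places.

test statistic = -11.604

x̄₁=31.200, s₁=7.274, n₁=20
x̄₂=59.882, s₂=7.745, n₂=17
s_p² = [19·7.274² + 16·7.745²]/35 = 56.1418
SE = √(s_p²·(1/20+1/17)) = 2.4718
t = (31.200−59.882)/2.4718 = -11.6041
df = 35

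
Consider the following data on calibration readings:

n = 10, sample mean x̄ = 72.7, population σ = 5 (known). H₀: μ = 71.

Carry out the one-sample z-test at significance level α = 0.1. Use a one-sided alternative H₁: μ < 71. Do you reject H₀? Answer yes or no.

reject H₀: no

SE = σ/√n = 5/√10 = 1.5811
z = (x̄−μ₀)/SE = (72.7−71)/1.5811 = 1.0752
p-value (one-sided, H₁ less) = 0.85885
At α=0.1: p ≥ α → fail to reject H₀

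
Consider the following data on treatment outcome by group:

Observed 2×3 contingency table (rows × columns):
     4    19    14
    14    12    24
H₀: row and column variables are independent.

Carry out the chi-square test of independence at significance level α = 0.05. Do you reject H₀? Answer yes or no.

Row totals [37, 50], col totals [18, 31, 38], n=87
χ² = (4−7.66)²/7.66 + (19−13.18)²/13.18 + (14−16.16)²/16.16 + (14−10.34)²/10.34 + (12−17.82)²/17.82 + (24−21.84)²/21.84 = 8.0040
df = 2
p-value (upper-tail) = 0.01828
At α=0.05: p < α → reject H₀

reject H₀: yes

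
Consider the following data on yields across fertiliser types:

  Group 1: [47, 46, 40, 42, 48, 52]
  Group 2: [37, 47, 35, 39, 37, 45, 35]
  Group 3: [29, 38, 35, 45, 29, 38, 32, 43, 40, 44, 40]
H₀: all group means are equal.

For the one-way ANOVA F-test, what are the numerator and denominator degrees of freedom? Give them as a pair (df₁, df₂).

k = 3 groups, N = 24 total
df = (k−1, N−k) = (3−1, 24−3) = (2, 21)

degrees of freedom = [2, 21]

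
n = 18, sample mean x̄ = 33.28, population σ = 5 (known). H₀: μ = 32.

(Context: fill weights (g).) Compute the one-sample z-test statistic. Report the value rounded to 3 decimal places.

SE = σ/√n = 5/√18 = 1.1785
z = (x̄−μ₀)/SE = (33.28−32)/1.1785 = 1.0861

test statistic = 1.086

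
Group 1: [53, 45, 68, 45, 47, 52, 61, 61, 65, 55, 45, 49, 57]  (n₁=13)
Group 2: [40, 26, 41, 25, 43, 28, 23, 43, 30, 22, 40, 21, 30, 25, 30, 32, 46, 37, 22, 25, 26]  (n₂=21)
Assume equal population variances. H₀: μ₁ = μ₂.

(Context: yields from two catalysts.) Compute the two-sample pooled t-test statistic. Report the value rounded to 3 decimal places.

test statistic = 8.094

x̄₁=54.077, s₁=7.889, n₁=13
x̄₂=31.190, s₂=8.085, n₂=21
s_p² = [12·7.889² + 20·8.085²]/32 = 64.1925
SE = √(s_p²·(1/13+1/21)) = 2.8275
t = (54.077−31.190)/2.8275 = 8.0943
df = 32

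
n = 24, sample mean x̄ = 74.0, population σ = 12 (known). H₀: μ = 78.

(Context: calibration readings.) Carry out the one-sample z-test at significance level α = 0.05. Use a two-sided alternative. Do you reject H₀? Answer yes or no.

SE = σ/√n = 12/√24 = 2.4495
z = (x̄−μ₀)/SE = (74.0−78)/2.4495 = -1.6330
p-value (two-sided) = 0.10247
At α=0.05: p ≥ α → fail to reject H₀

reject H₀: no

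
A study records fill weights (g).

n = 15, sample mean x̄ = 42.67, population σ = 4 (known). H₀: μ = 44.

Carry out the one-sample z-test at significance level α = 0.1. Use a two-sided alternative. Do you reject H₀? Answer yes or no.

SE = σ/√n = 4/√15 = 1.0328
z = (x̄−μ₀)/SE = (42.67−44)/1.0328 = -1.2878
p-value (two-sided) = 0.19783
At α=0.1: p ≥ α → fail to reject H₀

reject H₀: no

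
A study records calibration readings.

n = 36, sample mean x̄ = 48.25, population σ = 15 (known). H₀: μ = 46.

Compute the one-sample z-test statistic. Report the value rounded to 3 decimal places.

SE = σ/√n = 15/√36 = 2.5000
z = (x̄−μ₀)/SE = (48.25−46)/2.5000 = 0.9000

test statistic = 0.900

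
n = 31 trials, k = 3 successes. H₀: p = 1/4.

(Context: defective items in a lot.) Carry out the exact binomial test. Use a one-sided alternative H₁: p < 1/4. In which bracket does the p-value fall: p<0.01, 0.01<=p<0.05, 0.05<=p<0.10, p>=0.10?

Exact binomial: n=31, k=3, p₀=1/4=0.2500
P(X≤3) from Σ C(n,i)·p₀^i·(1−p₀)^(n−i)
p-value (one-sided, H₁ less) = 0.03074
→ bracket: 0.01<=p<0.05

p-value bracket: 0.01<=p<0.05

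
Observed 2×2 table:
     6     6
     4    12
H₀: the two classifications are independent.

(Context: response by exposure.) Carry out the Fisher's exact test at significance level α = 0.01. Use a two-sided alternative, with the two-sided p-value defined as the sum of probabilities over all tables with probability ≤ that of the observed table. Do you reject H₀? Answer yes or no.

reject H₀: no

Margins: r₁=12, r₂=16, c₁=10, c₂=18, n=28
p_obs = C(12,6)·C(16,4)/C(28,10); sum pmf over tables with pmf ≤ p_obs
p-value (two-sided) = 0.24254
At α=0.01: p ≥ α → fail to reject H₀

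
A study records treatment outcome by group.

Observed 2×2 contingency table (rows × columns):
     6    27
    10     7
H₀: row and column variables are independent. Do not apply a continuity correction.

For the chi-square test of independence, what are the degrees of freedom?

degrees of freedom = 1

df = (r−1)(c−1) = (2−1)·(2−1) = 1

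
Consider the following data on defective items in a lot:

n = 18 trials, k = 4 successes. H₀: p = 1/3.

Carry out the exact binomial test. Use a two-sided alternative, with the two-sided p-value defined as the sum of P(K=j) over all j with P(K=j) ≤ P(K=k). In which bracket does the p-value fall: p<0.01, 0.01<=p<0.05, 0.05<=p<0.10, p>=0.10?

Exact binomial: n=18, k=4, p₀=1/3=0.3333
P(X=j) = C(n,j)·p₀^j·(1−p₀)^(n−j); p = Σ P(X=j) over j with P(X=j) ≤ P(X=4)
p-value (two-sided) = 0.45433
→ bracket: p>=0.10

p-value bracket: p>=0.10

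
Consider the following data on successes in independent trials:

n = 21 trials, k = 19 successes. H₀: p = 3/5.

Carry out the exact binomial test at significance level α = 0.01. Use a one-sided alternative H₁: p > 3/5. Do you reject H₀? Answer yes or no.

reject H₀: yes

Exact binomial: n=21, k=19, p₀=3/5=0.6000
P(X≥19) from Σ C(n,i)·p₀^i·(1−p₀)^(n−i)
p-value (one-sided, H₁ greater) = 0.00238
At α=0.01: p < α → reject H₀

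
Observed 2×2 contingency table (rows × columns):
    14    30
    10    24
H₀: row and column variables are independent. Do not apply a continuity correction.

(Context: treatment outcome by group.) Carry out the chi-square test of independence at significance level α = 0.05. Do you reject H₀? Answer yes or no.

reject H₀: no

Row totals [44, 34], col totals [24, 54], n=78
χ² = (14−13.54)²/13.54 + (30−30.46)²/30.46 + (10−10.46)²/10.46 + (24−23.54)²/23.54 = 0.0521
df = 1
p-value (upper-tail) = 0.81938
At α=0.05: p ≥ α → fail to reject H₀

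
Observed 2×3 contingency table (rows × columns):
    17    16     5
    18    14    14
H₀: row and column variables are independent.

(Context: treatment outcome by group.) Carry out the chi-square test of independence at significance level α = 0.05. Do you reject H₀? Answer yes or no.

reject H₀: no

Row totals [38, 46], col totals [35, 30, 19], n=84
χ² = (17−15.83)²/15.83 + (16−13.57)²/13.57 + (5−8.60)²/8.60 + (18−19.17)²/19.17 + (14−16.43)²/16.43 + (14−10.40)²/10.40 = 3.6967
df = 2
p-value (upper-tail) = 0.15750
At α=0.05: p ≥ α → fail to reject H₀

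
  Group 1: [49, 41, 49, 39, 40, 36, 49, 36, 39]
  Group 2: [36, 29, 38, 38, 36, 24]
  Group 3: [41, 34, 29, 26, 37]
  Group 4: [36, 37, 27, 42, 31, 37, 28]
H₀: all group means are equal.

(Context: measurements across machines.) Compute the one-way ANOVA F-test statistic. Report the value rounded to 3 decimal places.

Group means [42.00, 33.50, 33.40, 34.00], grand mean 36.444
SSB = Σnᵢ(x̄ᵢ−x̄)² = 417.967; SSW = ΣΣ(x−x̄ᵢ)² = 730.700
MSB = 417.967/3 = 139.3222; MSW = 730.700/23 = 31.7696
F = MSB/MSW = 4.3854
df = (3, 23)

test statistic = 4.385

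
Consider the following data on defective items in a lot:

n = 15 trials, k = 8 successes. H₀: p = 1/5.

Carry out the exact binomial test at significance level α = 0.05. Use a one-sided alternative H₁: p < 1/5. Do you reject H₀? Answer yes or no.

reject H₀: no

Exact binomial: n=15, k=8, p₀=1/5=0.2000
P(X≤8) from Σ C(n,i)·p₀^i·(1−p₀)^(n−i)
p-value (one-sided, H₁ less) = 0.99922
At α=0.05: p ≥ α → fail to reject H₀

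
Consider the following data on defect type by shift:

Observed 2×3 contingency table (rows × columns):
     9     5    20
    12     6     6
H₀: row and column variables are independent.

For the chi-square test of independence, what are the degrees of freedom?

degrees of freedom = 2

df = (r−1)(c−1) = (2−1)·(3−1) = 2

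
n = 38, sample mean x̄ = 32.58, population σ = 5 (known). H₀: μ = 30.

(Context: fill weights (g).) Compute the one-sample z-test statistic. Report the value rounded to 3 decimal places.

test statistic = 3.181

SE = σ/√n = 5/√38 = 0.8111
z = (x̄−μ₀)/SE = (32.58−30)/0.8111 = 3.1808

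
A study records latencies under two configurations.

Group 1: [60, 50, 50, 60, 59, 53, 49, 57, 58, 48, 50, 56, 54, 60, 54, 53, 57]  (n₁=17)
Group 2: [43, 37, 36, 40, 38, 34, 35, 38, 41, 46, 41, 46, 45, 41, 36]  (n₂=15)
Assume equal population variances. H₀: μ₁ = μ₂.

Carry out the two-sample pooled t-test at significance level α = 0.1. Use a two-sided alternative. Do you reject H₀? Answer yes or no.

x̄₁=54.588, s₁=4.154, n₁=17
x̄₂=39.800, s₂=3.950, n₂=15
s_p² = [16·4.154² + 14·3.950²]/30 = 16.4839
SE = √(s_p²·(1/17+1/15)) = 1.4383
t = (54.588−39.800)/1.4383 = 10.2821
df = 30
p-value (two-sided) = 0.00000
At α=0.1: p < α → reject H₀

reject H₀: yes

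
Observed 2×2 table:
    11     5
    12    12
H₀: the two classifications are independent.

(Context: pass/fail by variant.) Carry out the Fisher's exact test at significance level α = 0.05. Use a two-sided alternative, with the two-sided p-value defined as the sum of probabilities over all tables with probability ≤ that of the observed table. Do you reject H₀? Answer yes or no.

Margins: r₁=16, r₂=24, c₁=23, c₂=17, n=40
p_obs = C(16,11)·C(24,12)/C(40,23); sum pmf over tables with pmf ≤ p_obs
p-value (two-sided) = 0.33222
At α=0.05: p ≥ α → fail to reject H₀

reject H₀: no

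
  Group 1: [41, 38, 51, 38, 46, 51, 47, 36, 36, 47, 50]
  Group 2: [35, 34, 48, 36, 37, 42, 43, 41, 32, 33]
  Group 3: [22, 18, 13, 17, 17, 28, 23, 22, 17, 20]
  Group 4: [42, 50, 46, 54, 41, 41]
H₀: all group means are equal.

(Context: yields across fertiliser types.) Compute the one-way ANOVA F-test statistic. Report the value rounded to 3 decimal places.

test statistic = 47.339

Group means [43.73, 38.10, 19.70, 45.67], grand mean 36.027
SSB = Σnᵢ(x̄ᵢ−x̄)² = 3918.458; SSW = ΣΣ(x−x̄ᵢ)² = 910.515
MSB = 3918.458/3 = 1306.1526; MSW = 910.515/33 = 27.5914
F = MSB/MSW = 47.3392
df = (3, 33)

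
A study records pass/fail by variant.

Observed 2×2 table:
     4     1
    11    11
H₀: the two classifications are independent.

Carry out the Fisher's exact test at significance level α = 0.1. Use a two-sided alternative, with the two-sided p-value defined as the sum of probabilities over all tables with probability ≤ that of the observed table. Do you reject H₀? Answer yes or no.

Margins: r₁=5, r₂=22, c₁=15, c₂=12, n=27
p_obs = C(5,4)·C(22,11)/C(27,15); sum pmf over tables with pmf ≤ p_obs
p-value (two-sided) = 0.34188
At α=0.1: p ≥ α → fail to reject H₀

reject H₀: no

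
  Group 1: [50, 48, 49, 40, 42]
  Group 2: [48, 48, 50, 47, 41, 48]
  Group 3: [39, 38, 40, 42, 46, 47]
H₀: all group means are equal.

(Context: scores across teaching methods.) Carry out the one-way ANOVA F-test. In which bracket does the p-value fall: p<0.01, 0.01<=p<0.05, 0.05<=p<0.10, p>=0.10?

p-value bracket: 0.05<=p<0.10

Group means [45.80, 47.00, 42.00], grand mean 44.882
SSB = Σnᵢ(x̄ᵢ−x̄)² = 80.965; SSW = ΣΣ(x−x̄ᵢ)² = 198.800
MSB = 80.965/2 = 40.4824; MSW = 198.800/14 = 14.2000
F = MSB/MSW = 2.8509
df = (2, 14)
p-value (upper-tail) = 0.09149
→ bracket: 0.05<=p<0.10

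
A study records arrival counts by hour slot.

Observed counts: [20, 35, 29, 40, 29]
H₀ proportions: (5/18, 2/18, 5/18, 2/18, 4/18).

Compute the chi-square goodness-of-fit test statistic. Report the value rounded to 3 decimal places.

test statistic = 67.112

n = 153; E_i = n·p_i = [42.50, 17.00, 42.50, 17.00, 34.00]
χ² = (20−42.50)²/42.50 + (35−17.00)²/17.00 + (29−42.50)²/42.50 + (40−17.00)²/17.00 + (29−34.00)²/34.00 = 67.1118
df = 4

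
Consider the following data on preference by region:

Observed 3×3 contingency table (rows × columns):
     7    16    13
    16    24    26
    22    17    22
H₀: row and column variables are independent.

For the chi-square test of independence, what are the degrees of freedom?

degrees of freedom = 4

df = (r−1)(c−1) = (3−1)·(3−1) = 4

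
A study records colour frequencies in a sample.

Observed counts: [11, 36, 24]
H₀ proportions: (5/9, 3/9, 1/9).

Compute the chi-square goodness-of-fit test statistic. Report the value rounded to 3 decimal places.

test statistic = 59.842

n = 71; E_i = n·p_i = [39.44, 23.67, 7.89]
χ² = (11−39.44)²/39.44 + (36−23.67)²/23.67 + (24−7.89)²/7.89 = 59.8423
df = 2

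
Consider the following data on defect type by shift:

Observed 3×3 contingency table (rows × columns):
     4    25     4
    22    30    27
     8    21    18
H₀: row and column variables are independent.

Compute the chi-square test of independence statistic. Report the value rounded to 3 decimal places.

Row totals [33, 79, 47], col totals [34, 76, 49], n=159
χ² = (4−7.06)²/7.06 + (25−15.77)²/15.77 + (4−10.17)²/10.17 + (22−16.89)²/16.89 + (30−37.76)²/37.76 + (27−24.35)²/24.35 + (8−10.05)²/10.05 + (21−22.47)²/22.47 + (18−14.48)²/14.48 = 15.2594
df = 4

test statistic = 15.259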